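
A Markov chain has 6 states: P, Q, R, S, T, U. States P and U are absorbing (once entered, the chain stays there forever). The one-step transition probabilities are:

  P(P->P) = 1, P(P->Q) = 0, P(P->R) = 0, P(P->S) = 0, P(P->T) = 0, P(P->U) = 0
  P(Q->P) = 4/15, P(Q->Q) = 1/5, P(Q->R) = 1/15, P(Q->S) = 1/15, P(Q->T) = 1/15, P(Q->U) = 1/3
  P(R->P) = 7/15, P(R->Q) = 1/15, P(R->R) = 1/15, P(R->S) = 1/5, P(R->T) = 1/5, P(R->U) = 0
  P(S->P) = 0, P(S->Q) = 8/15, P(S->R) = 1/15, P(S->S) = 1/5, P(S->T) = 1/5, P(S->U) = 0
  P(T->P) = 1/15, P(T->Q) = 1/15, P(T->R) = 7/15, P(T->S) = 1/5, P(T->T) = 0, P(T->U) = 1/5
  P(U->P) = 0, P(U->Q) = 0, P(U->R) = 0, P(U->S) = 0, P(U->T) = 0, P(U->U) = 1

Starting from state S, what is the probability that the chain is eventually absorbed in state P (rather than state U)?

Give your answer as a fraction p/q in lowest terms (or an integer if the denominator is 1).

Let a_i = P(absorbed in P | start in state i).
Boundary conditions: a_P = 1, a_U = 0.
For each transient state i, a_i = sum_j P(i->j) * a_j:
  a_Q = 4/15*a_P + 1/5*a_Q + 1/15*a_R + 1/15*a_S + 1/15*a_T + 1/3*a_U
  a_R = 7/15*a_P + 1/15*a_Q + 1/15*a_R + 1/5*a_S + 1/5*a_T + 0*a_U
  a_S = 0*a_P + 8/15*a_Q + 1/15*a_R + 1/5*a_S + 1/5*a_T + 0*a_U
  a_T = 1/15*a_P + 1/15*a_Q + 7/15*a_R + 1/5*a_S + 0*a_T + 1/5*a_U

Substituting a_P = 1 and a_U = 0, rearrange to (I - Q) a = r where r[i] = P(i -> P):
  [4/5, -1/15, -1/15, -1/15] . (a_Q, a_R, a_S, a_T) = 4/15
  [-1/15, 14/15, -1/5, -1/5] . (a_Q, a_R, a_S, a_T) = 7/15
  [-8/15, -1/15, 4/5, -1/5] . (a_Q, a_R, a_S, a_T) = 0
  [-1/15, -7/15, -1/5, 1] . (a_Q, a_R, a_S, a_T) = 1/15

Solving yields:
  a_Q = 1157/2367
  a_R = 1822/2367
  a_S = 3772/7101
  a_T = 4010/7101

Starting state is S, so the absorption probability is a_S = 3772/7101.

Answer: 3772/7101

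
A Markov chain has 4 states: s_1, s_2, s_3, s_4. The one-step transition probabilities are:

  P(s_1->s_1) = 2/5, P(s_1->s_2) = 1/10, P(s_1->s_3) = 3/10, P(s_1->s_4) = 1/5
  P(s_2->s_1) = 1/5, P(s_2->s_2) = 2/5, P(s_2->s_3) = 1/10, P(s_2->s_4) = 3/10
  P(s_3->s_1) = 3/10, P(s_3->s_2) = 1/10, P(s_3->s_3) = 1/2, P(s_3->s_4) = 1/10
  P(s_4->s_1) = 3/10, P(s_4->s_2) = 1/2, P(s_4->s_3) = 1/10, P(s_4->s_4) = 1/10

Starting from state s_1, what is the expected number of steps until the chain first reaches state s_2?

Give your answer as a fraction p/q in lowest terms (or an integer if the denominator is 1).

Answer: 430/69

Derivation:
Let h_i = expected steps to first reach s_2 from state i.
Boundary: h_s_2 = 0.
First-step equations for the other states:
  h_s_1 = 1 + 2/5*h_s_1 + 1/10*h_s_2 + 3/10*h_s_3 + 1/5*h_s_4
  h_s_3 = 1 + 3/10*h_s_1 + 1/10*h_s_2 + 1/2*h_s_3 + 1/10*h_s_4
  h_s_4 = 1 + 3/10*h_s_1 + 1/2*h_s_2 + 1/10*h_s_3 + 1/10*h_s_4

Substituting h_s_2 = 0 and rearranging gives the linear system (I - Q) h = 1:
  [3/5, -3/10, -1/5] . (h_s_1, h_s_3, h_s_4) = 1
  [-3/10, 1/2, -1/10] . (h_s_1, h_s_3, h_s_4) = 1
  [-3/10, -1/10, 9/10] . (h_s_1, h_s_3, h_s_4) = 1

Solving yields:
  h_s_1 = 430/69
  h_s_3 = 150/23
  h_s_4 = 90/23

Starting state is s_1, so the expected hitting time is h_s_1 = 430/69.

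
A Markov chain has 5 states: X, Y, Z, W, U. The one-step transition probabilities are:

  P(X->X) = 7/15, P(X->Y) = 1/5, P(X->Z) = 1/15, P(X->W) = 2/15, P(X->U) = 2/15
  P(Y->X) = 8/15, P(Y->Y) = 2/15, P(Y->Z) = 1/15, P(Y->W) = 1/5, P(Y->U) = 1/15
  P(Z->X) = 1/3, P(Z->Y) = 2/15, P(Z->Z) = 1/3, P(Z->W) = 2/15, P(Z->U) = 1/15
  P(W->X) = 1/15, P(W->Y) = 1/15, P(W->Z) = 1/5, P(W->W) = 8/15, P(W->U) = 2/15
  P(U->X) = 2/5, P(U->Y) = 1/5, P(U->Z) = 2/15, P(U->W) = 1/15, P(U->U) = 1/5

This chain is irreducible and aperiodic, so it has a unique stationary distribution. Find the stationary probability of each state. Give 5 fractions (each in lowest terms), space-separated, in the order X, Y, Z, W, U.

The stationary distribution satisfies pi = pi * P, i.e.:
  pi_X = 7/15*pi_X + 8/15*pi_Y + 1/3*pi_Z + 1/15*pi_W + 2/5*pi_U
  pi_Y = 1/5*pi_X + 2/15*pi_Y + 2/15*pi_Z + 1/15*pi_W + 1/5*pi_U
  pi_Z = 1/15*pi_X + 1/15*pi_Y + 1/3*pi_Z + 1/5*pi_W + 2/15*pi_U
  pi_W = 2/15*pi_X + 1/5*pi_Y + 2/15*pi_Z + 8/15*pi_W + 1/15*pi_U
  pi_U = 2/15*pi_X + 1/15*pi_Y + 1/15*pi_Z + 2/15*pi_W + 1/5*pi_U
with normalization: pi_X + pi_Y + pi_Z + pi_W + pi_U = 1.

Using the first 4 balance equations plus normalization, the linear system A*pi = b is:
  [-8/15, 8/15, 1/3, 1/15, 2/5] . pi = 0
  [1/5, -13/15, 2/15, 1/15, 1/5] . pi = 0
  [1/15, 1/15, -2/3, 1/5, 2/15] . pi = 0
  [2/15, 1/5, 2/15, -7/15, 1/15] . pi = 0
  [1, 1, 1, 1, 1] . pi = 1

Solving yields:
  pi_X = 2712/7547
  pi_Y = 1135/7547
  pi_Z = 1079/7547
  pi_W = 1701/7547
  pi_U = 920/7547

Verification (pi * P):
  2712/7547*7/15 + 1135/7547*8/15 + 1079/7547*1/3 + 1701/7547*1/15 + 920/7547*2/5 = 2712/7547 = pi_X  (ok)
  2712/7547*1/5 + 1135/7547*2/15 + 1079/7547*2/15 + 1701/7547*1/15 + 920/7547*1/5 = 1135/7547 = pi_Y  (ok)
  2712/7547*1/15 + 1135/7547*1/15 + 1079/7547*1/3 + 1701/7547*1/5 + 920/7547*2/15 = 1079/7547 = pi_Z  (ok)
  2712/7547*2/15 + 1135/7547*1/5 + 1079/7547*2/15 + 1701/7547*8/15 + 920/7547*1/15 = 1701/7547 = pi_W  (ok)
  2712/7547*2/15 + 1135/7547*1/15 + 1079/7547*1/15 + 1701/7547*2/15 + 920/7547*1/5 = 920/7547 = pi_U  (ok)

Answer: 2712/7547 1135/7547 1079/7547 1701/7547 920/7547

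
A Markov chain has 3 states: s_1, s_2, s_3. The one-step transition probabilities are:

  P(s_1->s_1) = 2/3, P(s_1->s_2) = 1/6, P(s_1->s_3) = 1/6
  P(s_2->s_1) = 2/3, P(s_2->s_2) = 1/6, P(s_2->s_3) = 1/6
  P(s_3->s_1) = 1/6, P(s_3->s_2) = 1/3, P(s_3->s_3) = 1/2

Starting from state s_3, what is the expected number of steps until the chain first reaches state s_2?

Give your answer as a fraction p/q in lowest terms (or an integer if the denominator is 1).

Answer: 18/5

Derivation:
Let h_i = expected steps to first reach s_2 from state i.
Boundary: h_s_2 = 0.
First-step equations for the other states:
  h_s_1 = 1 + 2/3*h_s_1 + 1/6*h_s_2 + 1/6*h_s_3
  h_s_3 = 1 + 1/6*h_s_1 + 1/3*h_s_2 + 1/2*h_s_3

Substituting h_s_2 = 0 and rearranging gives the linear system (I - Q) h = 1:
  [1/3, -1/6] . (h_s_1, h_s_3) = 1
  [-1/6, 1/2] . (h_s_1, h_s_3) = 1

Solving yields:
  h_s_1 = 24/5
  h_s_3 = 18/5

Starting state is s_3, so the expected hitting time is h_s_3 = 18/5.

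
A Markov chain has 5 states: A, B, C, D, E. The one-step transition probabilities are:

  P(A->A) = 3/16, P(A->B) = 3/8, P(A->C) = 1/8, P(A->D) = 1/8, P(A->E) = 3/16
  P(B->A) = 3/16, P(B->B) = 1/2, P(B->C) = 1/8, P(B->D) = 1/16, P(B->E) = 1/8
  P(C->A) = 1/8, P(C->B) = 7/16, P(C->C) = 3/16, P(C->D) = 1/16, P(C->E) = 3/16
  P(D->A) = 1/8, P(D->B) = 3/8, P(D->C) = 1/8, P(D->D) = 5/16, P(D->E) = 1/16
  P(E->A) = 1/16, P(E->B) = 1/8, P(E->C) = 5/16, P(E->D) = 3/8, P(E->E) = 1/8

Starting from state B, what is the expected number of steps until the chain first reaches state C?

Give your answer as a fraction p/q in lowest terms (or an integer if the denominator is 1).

Answer: 1420/211

Derivation:
Let h_i = expected steps to first reach C from state i.
Boundary: h_C = 0.
First-step equations for the other states:
  h_A = 1 + 3/16*h_A + 3/8*h_B + 1/8*h_C + 1/8*h_D + 3/16*h_E
  h_B = 1 + 3/16*h_A + 1/2*h_B + 1/8*h_C + 1/16*h_D + 1/8*h_E
  h_D = 1 + 1/8*h_A + 3/8*h_B + 1/8*h_C + 5/16*h_D + 1/16*h_E
  h_E = 1 + 1/16*h_A + 1/8*h_B + 5/16*h_C + 3/8*h_D + 1/8*h_E

Substituting h_C = 0 and rearranging gives the linear system (I - Q) h = 1:
  [13/16, -3/8, -1/8, -3/16] . (h_A, h_B, h_D, h_E) = 1
  [-3/16, 1/2, -1/16, -1/8] . (h_A, h_B, h_D, h_E) = 1
  [-1/8, -3/8, 11/16, -1/16] . (h_A, h_B, h_D, h_E) = 1
  [-1/16, -1/8, -3/8, 7/8] . (h_A, h_B, h_D, h_E) = 1

Solving yields:
  h_A = 4216/633
  h_B = 1420/211
  h_D = 4328/633
  h_E = 3488/633

Starting state is B, so the expected hitting time is h_B = 1420/211.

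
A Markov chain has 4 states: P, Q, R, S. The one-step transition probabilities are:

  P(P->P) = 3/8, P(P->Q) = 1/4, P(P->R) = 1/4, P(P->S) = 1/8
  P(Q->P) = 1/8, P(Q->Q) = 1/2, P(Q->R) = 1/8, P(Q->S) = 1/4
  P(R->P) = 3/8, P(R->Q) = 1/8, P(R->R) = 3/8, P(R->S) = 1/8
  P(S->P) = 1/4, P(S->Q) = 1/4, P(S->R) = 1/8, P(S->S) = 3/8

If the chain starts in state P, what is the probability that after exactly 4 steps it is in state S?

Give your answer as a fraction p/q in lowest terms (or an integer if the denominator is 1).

Computing P^4 by repeated multiplication:
P^1 =
  P: [3/8, 1/4, 1/4, 1/8]
  Q: [1/8, 1/2, 1/8, 1/4]
  R: [3/8, 1/8, 3/8, 1/8]
  S: [1/4, 1/4, 1/8, 3/8]
P^2 =
  P: [19/64, 9/32, 15/64, 3/16]
  Q: [7/32, 23/64, 11/64, 1/4]
  R: [21/64, 15/64, 17/64, 11/64]
  S: [17/64, 19/64, 3/16, 1/4]
P^3 =
  P: [9/32, 149/512, 113/512, 53/256]
  Q: [65/256, 163/512, 25/128, 119/512]
  R: [151/512, 141/512, 119/512, 101/512]
  S: [69/256, 77/256, 105/512, 115/512]
P^4 =
  P: [283/1024, 1209/4096, 441/2048, 873/4096]
  Q: [1091/4096, 625/2048, 421/2048, 913/4096]
  R: [1153/4096, 1187/4096, 901/4096, 855/4096]
  S: [1113/4096, 1227/4096, 215/1024, 7/32]

(P^4)[P -> S] = 873/4096

Answer: 873/4096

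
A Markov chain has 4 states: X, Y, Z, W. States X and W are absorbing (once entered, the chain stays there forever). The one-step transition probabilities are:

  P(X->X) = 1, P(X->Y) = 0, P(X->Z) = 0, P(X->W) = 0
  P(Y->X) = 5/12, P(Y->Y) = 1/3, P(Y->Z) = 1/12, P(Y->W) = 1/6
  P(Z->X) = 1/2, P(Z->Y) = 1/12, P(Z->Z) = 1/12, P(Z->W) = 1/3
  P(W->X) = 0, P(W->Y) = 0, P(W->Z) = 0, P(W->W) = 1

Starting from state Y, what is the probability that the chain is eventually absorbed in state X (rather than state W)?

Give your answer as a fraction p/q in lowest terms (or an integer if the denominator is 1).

Answer: 61/87

Derivation:
Let a_i = P(absorbed in X | start in state i).
Boundary conditions: a_X = 1, a_W = 0.
For each transient state i, a_i = sum_j P(i->j) * a_j:
  a_Y = 5/12*a_X + 1/3*a_Y + 1/12*a_Z + 1/6*a_W
  a_Z = 1/2*a_X + 1/12*a_Y + 1/12*a_Z + 1/3*a_W

Substituting a_X = 1 and a_W = 0, rearrange to (I - Q) a = r where r[i] = P(i -> X):
  [2/3, -1/12] . (a_Y, a_Z) = 5/12
  [-1/12, 11/12] . (a_Y, a_Z) = 1/2

Solving yields:
  a_Y = 61/87
  a_Z = 53/87

Starting state is Y, so the absorption probability is a_Y = 61/87.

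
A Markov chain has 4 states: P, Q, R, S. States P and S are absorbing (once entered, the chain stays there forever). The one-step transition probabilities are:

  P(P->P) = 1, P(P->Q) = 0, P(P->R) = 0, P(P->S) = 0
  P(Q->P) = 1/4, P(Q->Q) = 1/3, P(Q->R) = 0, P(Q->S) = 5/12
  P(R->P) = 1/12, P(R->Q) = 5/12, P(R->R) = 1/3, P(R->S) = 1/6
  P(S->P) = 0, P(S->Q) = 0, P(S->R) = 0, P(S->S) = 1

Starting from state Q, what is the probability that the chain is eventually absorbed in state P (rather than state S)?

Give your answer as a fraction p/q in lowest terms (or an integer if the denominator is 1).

Let a_i = P(absorbed in P | start in state i).
Boundary conditions: a_P = 1, a_S = 0.
For each transient state i, a_i = sum_j P(i->j) * a_j:
  a_Q = 1/4*a_P + 1/3*a_Q + 0*a_R + 5/12*a_S
  a_R = 1/12*a_P + 5/12*a_Q + 1/3*a_R + 1/6*a_S

Substituting a_P = 1 and a_S = 0, rearrange to (I - Q) a = r where r[i] = P(i -> P):
  [2/3, 0] . (a_Q, a_R) = 1/4
  [-5/12, 2/3] . (a_Q, a_R) = 1/12

Solving yields:
  a_Q = 3/8
  a_R = 23/64

Starting state is Q, so the absorption probability is a_Q = 3/8.

Answer: 3/8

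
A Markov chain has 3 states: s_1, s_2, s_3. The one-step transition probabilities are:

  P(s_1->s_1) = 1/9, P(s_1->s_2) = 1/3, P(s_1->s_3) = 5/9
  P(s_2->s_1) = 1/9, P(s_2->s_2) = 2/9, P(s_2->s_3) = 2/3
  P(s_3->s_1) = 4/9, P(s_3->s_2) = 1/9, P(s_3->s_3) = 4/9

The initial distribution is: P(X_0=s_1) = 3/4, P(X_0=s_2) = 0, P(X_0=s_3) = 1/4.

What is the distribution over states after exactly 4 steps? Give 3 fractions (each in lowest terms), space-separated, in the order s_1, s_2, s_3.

Answer: 827/2916 430/2187 4547/8748

Derivation:
Propagating the distribution step by step (d_{t+1} = d_t * P):
d_0 = (s_1=3/4, s_2=0, s_3=1/4)
  d_1[s_1] = 3/4*1/9 + 0*1/9 + 1/4*4/9 = 7/36
  d_1[s_2] = 3/4*1/3 + 0*2/9 + 1/4*1/9 = 5/18
  d_1[s_3] = 3/4*5/9 + 0*2/3 + 1/4*4/9 = 19/36
d_1 = (s_1=7/36, s_2=5/18, s_3=19/36)
  d_2[s_1] = 7/36*1/9 + 5/18*1/9 + 19/36*4/9 = 31/108
  d_2[s_2] = 7/36*1/3 + 5/18*2/9 + 19/36*1/9 = 5/27
  d_2[s_3] = 7/36*5/9 + 5/18*2/3 + 19/36*4/9 = 19/36
d_2 = (s_1=31/108, s_2=5/27, s_3=19/36)
  d_3[s_1] = 31/108*1/9 + 5/27*1/9 + 19/36*4/9 = 31/108
  d_3[s_2] = 31/108*1/3 + 5/27*2/9 + 19/36*1/9 = 95/486
  d_3[s_3] = 31/108*5/9 + 5/27*2/3 + 19/36*4/9 = 503/972
d_3 = (s_1=31/108, s_2=95/486, s_3=503/972)
  d_4[s_1] = 31/108*1/9 + 95/486*1/9 + 503/972*4/9 = 827/2916
  d_4[s_2] = 31/108*1/3 + 95/486*2/9 + 503/972*1/9 = 430/2187
  d_4[s_3] = 31/108*5/9 + 95/486*2/3 + 503/972*4/9 = 4547/8748
d_4 = (s_1=827/2916, s_2=430/2187, s_3=4547/8748)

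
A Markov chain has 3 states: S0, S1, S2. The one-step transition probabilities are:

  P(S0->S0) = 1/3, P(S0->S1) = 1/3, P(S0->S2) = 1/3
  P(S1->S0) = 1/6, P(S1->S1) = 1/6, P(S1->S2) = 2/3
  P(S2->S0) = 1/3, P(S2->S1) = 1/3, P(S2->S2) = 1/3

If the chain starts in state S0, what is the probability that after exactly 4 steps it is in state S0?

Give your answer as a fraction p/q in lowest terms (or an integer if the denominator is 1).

Computing P^4 by repeated multiplication:
P^1 =
  S0: [1/3, 1/3, 1/3]
  S1: [1/6, 1/6, 2/3]
  S2: [1/3, 1/3, 1/3]
P^2 =
  S0: [5/18, 5/18, 4/9]
  S1: [11/36, 11/36, 7/18]
  S2: [5/18, 5/18, 4/9]
P^3 =
  S0: [31/108, 31/108, 23/54]
  S1: [61/216, 61/216, 47/108]
  S2: [31/108, 31/108, 23/54]
P^4 =
  S0: [185/648, 185/648, 139/324]
  S1: [371/1296, 371/1296, 277/648]
  S2: [185/648, 185/648, 139/324]

(P^4)[S0 -> S0] = 185/648

Answer: 185/648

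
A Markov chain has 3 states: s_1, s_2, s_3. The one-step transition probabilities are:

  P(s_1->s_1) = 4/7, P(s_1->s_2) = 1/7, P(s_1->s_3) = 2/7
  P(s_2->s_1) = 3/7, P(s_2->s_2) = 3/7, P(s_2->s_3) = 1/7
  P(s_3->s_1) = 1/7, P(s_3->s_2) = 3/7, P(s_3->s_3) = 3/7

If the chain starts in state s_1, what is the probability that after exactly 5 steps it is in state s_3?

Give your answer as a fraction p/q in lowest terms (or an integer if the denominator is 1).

Computing P^5 by repeated multiplication:
P^1 =
  s_1: [4/7, 1/7, 2/7]
  s_2: [3/7, 3/7, 1/7]
  s_3: [1/7, 3/7, 3/7]
P^2 =
  s_1: [3/7, 13/49, 15/49]
  s_2: [22/49, 15/49, 12/49]
  s_3: [16/49, 19/49, 2/7]
P^3 =
  s_1: [138/343, 15/49, 100/343]
  s_2: [145/343, 103/343, 95/343]
  s_3: [135/343, 115/343, 93/343]
P^4 =
  s_1: [967/2401, 753/2401, 681/2401]
  s_2: [984/2401, 739/2401, 678/2401]
  s_3: [978/2401, 759/2401, 664/2401]
P^5 =
  s_1: [6808/16807, 5269/16807, 4730/16807]
  s_2: [6831/16807, 5235/16807, 4741/16807]
  s_3: [979/2401, 5247/16807, 4707/16807]

(P^5)[s_1 -> s_3] = 4730/16807

Answer: 4730/16807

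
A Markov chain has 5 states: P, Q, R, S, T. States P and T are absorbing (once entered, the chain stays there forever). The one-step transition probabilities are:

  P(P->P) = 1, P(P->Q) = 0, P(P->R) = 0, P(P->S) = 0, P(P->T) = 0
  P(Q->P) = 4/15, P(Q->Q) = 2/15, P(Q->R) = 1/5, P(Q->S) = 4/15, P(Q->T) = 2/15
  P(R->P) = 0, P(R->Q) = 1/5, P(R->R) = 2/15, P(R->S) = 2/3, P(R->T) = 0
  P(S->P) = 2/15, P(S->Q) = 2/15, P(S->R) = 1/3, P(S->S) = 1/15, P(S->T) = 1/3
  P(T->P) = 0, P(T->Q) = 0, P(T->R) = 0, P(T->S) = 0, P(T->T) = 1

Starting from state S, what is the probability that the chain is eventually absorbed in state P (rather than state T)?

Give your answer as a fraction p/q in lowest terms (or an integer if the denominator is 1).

Answer: 242/683

Derivation:
Let a_i = P(absorbed in P | start in state i).
Boundary conditions: a_P = 1, a_T = 0.
For each transient state i, a_i = sum_j P(i->j) * a_j:
  a_Q = 4/15*a_P + 2/15*a_Q + 1/5*a_R + 4/15*a_S + 2/15*a_T
  a_R = 0*a_P + 1/5*a_Q + 2/15*a_R + 2/3*a_S + 0*a_T
  a_S = 2/15*a_P + 2/15*a_Q + 1/3*a_R + 1/15*a_S + 1/3*a_T

Substituting a_P = 1 and a_T = 0, rearrange to (I - Q) a = r where r[i] = P(i -> P):
  [13/15, -1/5, -4/15] . (a_Q, a_R, a_S) = 4/15
  [-1/5, 13/15, -2/3] . (a_Q, a_R, a_S) = 0
  [-2/15, -1/3, 14/15] . (a_Q, a_R, a_S) = 2/15

Solving yields:
  a_Q = 346/683
  a_R = 266/683
  a_S = 242/683

Starting state is S, so the absorption probability is a_S = 242/683.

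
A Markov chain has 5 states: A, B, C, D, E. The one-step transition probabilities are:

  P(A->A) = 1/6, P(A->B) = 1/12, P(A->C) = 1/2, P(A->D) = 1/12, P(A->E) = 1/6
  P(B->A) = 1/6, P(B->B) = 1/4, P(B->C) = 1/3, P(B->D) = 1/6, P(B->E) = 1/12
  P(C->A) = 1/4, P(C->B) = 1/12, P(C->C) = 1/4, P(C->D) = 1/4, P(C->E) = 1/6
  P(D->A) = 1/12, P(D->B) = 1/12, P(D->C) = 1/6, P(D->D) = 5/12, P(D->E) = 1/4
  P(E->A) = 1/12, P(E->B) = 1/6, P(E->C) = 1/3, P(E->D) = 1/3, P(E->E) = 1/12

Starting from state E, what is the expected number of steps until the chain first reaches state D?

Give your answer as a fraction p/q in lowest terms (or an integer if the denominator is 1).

Answer: 18528/4481

Derivation:
Let h_i = expected steps to first reach D from state i.
Boundary: h_D = 0.
First-step equations for the other states:
  h_A = 1 + 1/6*h_A + 1/12*h_B + 1/2*h_C + 1/12*h_D + 1/6*h_E
  h_B = 1 + 1/6*h_A + 1/4*h_B + 1/3*h_C + 1/6*h_D + 1/12*h_E
  h_C = 1 + 1/4*h_A + 1/12*h_B + 1/4*h_C + 1/4*h_D + 1/6*h_E
  h_E = 1 + 1/12*h_A + 1/6*h_B + 1/3*h_C + 1/3*h_D + 1/12*h_E

Substituting h_D = 0 and rearranging gives the linear system (I - Q) h = 1:
  [5/6, -1/12, -1/2, -1/6] . (h_A, h_B, h_C, h_E) = 1
  [-1/6, 3/4, -1/3, -1/12] . (h_A, h_B, h_C, h_E) = 1
  [-1/4, -1/12, 3/4, -1/6] . (h_A, h_B, h_C, h_E) = 1
  [-1/12, -1/6, -1/3, 11/12] . (h_A, h_B, h_C, h_E) = 1

Solving yields:
  h_A = 23580/4481
  h_B = 22356/4481
  h_C = 20436/4481
  h_E = 18528/4481

Starting state is E, so the expected hitting time is h_E = 18528/4481.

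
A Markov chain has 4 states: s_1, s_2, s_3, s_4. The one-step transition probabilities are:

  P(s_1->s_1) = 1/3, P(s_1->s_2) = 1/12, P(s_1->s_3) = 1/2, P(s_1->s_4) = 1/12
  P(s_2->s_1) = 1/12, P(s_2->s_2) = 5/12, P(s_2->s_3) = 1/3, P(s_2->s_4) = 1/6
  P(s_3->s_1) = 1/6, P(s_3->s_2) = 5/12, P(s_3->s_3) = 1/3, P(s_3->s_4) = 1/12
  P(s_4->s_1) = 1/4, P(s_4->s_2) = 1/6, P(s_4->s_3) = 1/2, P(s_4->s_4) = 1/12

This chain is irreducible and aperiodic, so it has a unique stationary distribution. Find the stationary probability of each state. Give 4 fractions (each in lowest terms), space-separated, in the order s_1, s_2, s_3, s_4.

Answer: 127/713 235/713 272/713 79/713

Derivation:
The stationary distribution satisfies pi = pi * P, i.e.:
  pi_s_1 = 1/3*pi_s_1 + 1/12*pi_s_2 + 1/6*pi_s_3 + 1/4*pi_s_4
  pi_s_2 = 1/12*pi_s_1 + 5/12*pi_s_2 + 5/12*pi_s_3 + 1/6*pi_s_4
  pi_s_3 = 1/2*pi_s_1 + 1/3*pi_s_2 + 1/3*pi_s_3 + 1/2*pi_s_4
  pi_s_4 = 1/12*pi_s_1 + 1/6*pi_s_2 + 1/12*pi_s_3 + 1/12*pi_s_4
with normalization: pi_s_1 + pi_s_2 + pi_s_3 + pi_s_4 = 1.

Using the first 3 balance equations plus normalization, the linear system A*pi = b is:
  [-2/3, 1/12, 1/6, 1/4] . pi = 0
  [1/12, -7/12, 5/12, 1/6] . pi = 0
  [1/2, 1/3, -2/3, 1/2] . pi = 0
  [1, 1, 1, 1] . pi = 1

Solving yields:
  pi_s_1 = 127/713
  pi_s_2 = 235/713
  pi_s_3 = 272/713
  pi_s_4 = 79/713

Verification (pi * P):
  127/713*1/3 + 235/713*1/12 + 272/713*1/6 + 79/713*1/4 = 127/713 = pi_s_1  (ok)
  127/713*1/12 + 235/713*5/12 + 272/713*5/12 + 79/713*1/6 = 235/713 = pi_s_2  (ok)
  127/713*1/2 + 235/713*1/3 + 272/713*1/3 + 79/713*1/2 = 272/713 = pi_s_3  (ok)
  127/713*1/12 + 235/713*1/6 + 272/713*1/12 + 79/713*1/12 = 79/713 = pi_s_4  (ok)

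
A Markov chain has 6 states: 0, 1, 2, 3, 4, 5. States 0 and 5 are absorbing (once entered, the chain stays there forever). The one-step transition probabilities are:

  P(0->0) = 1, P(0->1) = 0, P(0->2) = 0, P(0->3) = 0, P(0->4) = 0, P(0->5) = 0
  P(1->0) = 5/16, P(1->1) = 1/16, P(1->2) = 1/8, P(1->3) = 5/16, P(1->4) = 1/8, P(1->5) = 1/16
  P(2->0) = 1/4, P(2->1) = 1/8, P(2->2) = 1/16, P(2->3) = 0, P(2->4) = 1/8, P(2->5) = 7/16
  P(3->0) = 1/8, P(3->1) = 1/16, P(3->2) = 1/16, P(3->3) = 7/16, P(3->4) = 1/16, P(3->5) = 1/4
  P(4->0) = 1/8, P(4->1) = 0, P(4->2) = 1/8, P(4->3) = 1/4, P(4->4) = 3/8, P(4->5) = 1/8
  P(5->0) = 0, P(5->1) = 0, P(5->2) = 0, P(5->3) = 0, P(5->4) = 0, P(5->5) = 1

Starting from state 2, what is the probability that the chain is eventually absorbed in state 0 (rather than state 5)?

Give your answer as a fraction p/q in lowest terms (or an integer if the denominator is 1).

Let a_i = P(absorbed in 0 | start in state i).
Boundary conditions: a_0 = 1, a_5 = 0.
For each transient state i, a_i = sum_j P(i->j) * a_j:
  a_1 = 5/16*a_0 + 1/16*a_1 + 1/8*a_2 + 5/16*a_3 + 1/8*a_4 + 1/16*a_5
  a_2 = 1/4*a_0 + 1/8*a_1 + 1/16*a_2 + 0*a_3 + 1/8*a_4 + 7/16*a_5
  a_3 = 1/8*a_0 + 1/16*a_1 + 1/16*a_2 + 7/16*a_3 + 1/16*a_4 + 1/4*a_5
  a_4 = 1/8*a_0 + 0*a_1 + 1/8*a_2 + 1/4*a_3 + 3/8*a_4 + 1/8*a_5

Substituting a_0 = 1 and a_5 = 0, rearrange to (I - Q) a = r where r[i] = P(i -> 0):
  [15/16, -1/8, -5/16, -1/8] . (a_1, a_2, a_3, a_4) = 5/16
  [-1/8, 15/16, 0, -1/8] . (a_1, a_2, a_3, a_4) = 1/4
  [-1/16, -1/16, 9/16, -1/16] . (a_1, a_2, a_3, a_4) = 1/8
  [0, -1/8, -1/4, 5/8] . (a_1, a_2, a_3, a_4) = 1/8

Solving yields:
  a_1 = 1231/2159
  a_2 = 864/2159
  a_3 = 48/127
  a_4 = 931/2159

Starting state is 2, so the absorption probability is a_2 = 864/2159.

Answer: 864/2159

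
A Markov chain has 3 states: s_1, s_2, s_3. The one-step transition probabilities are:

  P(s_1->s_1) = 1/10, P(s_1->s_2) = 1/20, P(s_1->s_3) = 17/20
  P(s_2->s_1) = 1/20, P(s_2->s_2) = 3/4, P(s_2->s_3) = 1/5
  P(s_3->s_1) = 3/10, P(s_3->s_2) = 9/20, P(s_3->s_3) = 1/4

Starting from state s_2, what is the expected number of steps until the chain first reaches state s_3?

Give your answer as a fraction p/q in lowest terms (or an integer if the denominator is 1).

Let h_i = expected steps to first reach s_3 from state i.
Boundary: h_s_3 = 0.
First-step equations for the other states:
  h_s_1 = 1 + 1/10*h_s_1 + 1/20*h_s_2 + 17/20*h_s_3
  h_s_2 = 1 + 1/20*h_s_1 + 3/4*h_s_2 + 1/5*h_s_3

Substituting h_s_3 = 0 and rearranging gives the linear system (I - Q) h = 1:
  [9/10, -1/20] . (h_s_1, h_s_2) = 1
  [-1/20, 1/4] . (h_s_1, h_s_2) = 1

Solving yields:
  h_s_1 = 120/89
  h_s_2 = 380/89

Starting state is s_2, so the expected hitting time is h_s_2 = 380/89.

Answer: 380/89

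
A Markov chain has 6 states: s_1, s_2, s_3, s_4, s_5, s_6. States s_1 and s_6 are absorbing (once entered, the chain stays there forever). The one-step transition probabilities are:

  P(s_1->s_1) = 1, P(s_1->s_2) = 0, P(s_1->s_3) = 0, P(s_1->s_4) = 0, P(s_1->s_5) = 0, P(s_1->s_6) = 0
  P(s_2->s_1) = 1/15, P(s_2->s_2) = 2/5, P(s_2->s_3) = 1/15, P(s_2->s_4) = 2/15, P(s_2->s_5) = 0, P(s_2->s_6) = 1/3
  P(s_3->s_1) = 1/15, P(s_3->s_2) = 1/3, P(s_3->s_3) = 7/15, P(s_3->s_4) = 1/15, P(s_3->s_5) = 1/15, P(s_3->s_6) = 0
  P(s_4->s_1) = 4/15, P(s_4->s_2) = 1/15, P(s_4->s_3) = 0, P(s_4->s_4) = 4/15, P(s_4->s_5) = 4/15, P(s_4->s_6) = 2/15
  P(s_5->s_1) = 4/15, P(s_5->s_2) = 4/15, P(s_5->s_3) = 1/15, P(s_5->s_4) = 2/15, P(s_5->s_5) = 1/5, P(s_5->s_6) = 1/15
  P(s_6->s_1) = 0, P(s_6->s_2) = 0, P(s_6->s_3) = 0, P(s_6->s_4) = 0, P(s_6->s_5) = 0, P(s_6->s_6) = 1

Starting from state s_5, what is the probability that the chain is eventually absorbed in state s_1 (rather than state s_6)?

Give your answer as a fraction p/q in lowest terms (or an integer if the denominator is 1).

Answer: 4331/7613

Derivation:
Let a_i = P(absorbed in s_1 | start in state i).
Boundary conditions: a_s_1 = 1, a_s_6 = 0.
For each transient state i, a_i = sum_j P(i->j) * a_j:
  a_s_2 = 1/15*a_s_1 + 2/5*a_s_2 + 1/15*a_s_3 + 2/15*a_s_4 + 0*a_s_5 + 1/3*a_s_6
  a_s_3 = 1/15*a_s_1 + 1/3*a_s_2 + 7/15*a_s_3 + 1/15*a_s_4 + 1/15*a_s_5 + 0*a_s_6
  a_s_4 = 4/15*a_s_1 + 1/15*a_s_2 + 0*a_s_3 + 4/15*a_s_4 + 4/15*a_s_5 + 2/15*a_s_6
  a_s_5 = 4/15*a_s_1 + 4/15*a_s_2 + 1/15*a_s_3 + 2/15*a_s_4 + 1/5*a_s_5 + 1/15*a_s_6

Substituting a_s_1 = 1 and a_s_6 = 0, rearrange to (I - Q) a = r where r[i] = P(i -> s_1):
  [3/5, -1/15, -2/15, 0] . (a_s_2, a_s_3, a_s_4, a_s_5) = 1/15
  [-1/3, 8/15, -1/15, -1/15] . (a_s_2, a_s_3, a_s_4, a_s_5) = 1/15
  [-1/15, 0, 11/15, -4/15] . (a_s_2, a_s_3, a_s_4, a_s_5) = 4/15
  [-4/15, -1/15, -2/15, 4/5] . (a_s_2, a_s_3, a_s_4, a_s_5) = 4/15

Solving yields:
  a_s_2 = 2241/7613
  a_s_3 = 3462/7613
  a_s_4 = 4547/7613
  a_s_5 = 4331/7613

Starting state is s_5, so the absorption probability is a_s_5 = 4331/7613.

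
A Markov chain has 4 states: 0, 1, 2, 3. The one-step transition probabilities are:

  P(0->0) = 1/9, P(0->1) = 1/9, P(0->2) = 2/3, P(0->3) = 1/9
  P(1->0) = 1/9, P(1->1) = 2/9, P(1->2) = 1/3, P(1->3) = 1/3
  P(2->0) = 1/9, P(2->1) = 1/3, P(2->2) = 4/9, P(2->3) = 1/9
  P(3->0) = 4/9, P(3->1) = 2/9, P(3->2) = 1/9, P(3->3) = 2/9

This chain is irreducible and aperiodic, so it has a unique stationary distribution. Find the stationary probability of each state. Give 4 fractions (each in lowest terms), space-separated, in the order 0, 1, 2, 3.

Answer: 13/75 37/150 59/150 14/75

Derivation:
The stationary distribution satisfies pi = pi * P, i.e.:
  pi_0 = 1/9*pi_0 + 1/9*pi_1 + 1/9*pi_2 + 4/9*pi_3
  pi_1 = 1/9*pi_0 + 2/9*pi_1 + 1/3*pi_2 + 2/9*pi_3
  pi_2 = 2/3*pi_0 + 1/3*pi_1 + 4/9*pi_2 + 1/9*pi_3
  pi_3 = 1/9*pi_0 + 1/3*pi_1 + 1/9*pi_2 + 2/9*pi_3
with normalization: pi_0 + pi_1 + pi_2 + pi_3 = 1.

Using the first 3 balance equations plus normalization, the linear system A*pi = b is:
  [-8/9, 1/9, 1/9, 4/9] . pi = 0
  [1/9, -7/9, 1/3, 2/9] . pi = 0
  [2/3, 1/3, -5/9, 1/9] . pi = 0
  [1, 1, 1, 1] . pi = 1

Solving yields:
  pi_0 = 13/75
  pi_1 = 37/150
  pi_2 = 59/150
  pi_3 = 14/75

Verification (pi * P):
  13/75*1/9 + 37/150*1/9 + 59/150*1/9 + 14/75*4/9 = 13/75 = pi_0  (ok)
  13/75*1/9 + 37/150*2/9 + 59/150*1/3 + 14/75*2/9 = 37/150 = pi_1  (ok)
  13/75*2/3 + 37/150*1/3 + 59/150*4/9 + 14/75*1/9 = 59/150 = pi_2  (ok)
  13/75*1/9 + 37/150*1/3 + 59/150*1/9 + 14/75*2/9 = 14/75 = pi_3  (ok)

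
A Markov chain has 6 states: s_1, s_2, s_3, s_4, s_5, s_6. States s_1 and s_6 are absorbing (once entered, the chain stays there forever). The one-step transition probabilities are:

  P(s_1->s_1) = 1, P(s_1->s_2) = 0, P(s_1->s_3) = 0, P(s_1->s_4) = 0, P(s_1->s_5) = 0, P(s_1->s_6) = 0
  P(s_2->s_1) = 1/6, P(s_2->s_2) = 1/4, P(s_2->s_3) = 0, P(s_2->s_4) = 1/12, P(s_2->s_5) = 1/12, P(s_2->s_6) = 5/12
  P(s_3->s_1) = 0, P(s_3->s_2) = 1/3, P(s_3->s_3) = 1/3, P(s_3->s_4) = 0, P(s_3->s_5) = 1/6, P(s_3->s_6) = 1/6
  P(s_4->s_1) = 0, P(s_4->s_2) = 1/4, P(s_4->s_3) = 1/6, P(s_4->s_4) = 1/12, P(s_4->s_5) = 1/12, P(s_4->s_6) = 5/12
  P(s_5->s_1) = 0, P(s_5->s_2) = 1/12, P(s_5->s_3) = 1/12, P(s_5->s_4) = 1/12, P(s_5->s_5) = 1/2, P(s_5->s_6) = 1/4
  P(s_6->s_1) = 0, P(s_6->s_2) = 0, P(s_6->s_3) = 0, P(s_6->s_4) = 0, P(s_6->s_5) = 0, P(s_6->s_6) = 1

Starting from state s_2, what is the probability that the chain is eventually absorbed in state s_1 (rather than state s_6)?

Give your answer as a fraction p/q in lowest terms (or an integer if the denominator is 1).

Answer: 247/1020

Derivation:
Let a_i = P(absorbed in s_1 | start in state i).
Boundary conditions: a_s_1 = 1, a_s_6 = 0.
For each transient state i, a_i = sum_j P(i->j) * a_j:
  a_s_2 = 1/6*a_s_1 + 1/4*a_s_2 + 0*a_s_3 + 1/12*a_s_4 + 1/12*a_s_5 + 5/12*a_s_6
  a_s_3 = 0*a_s_1 + 1/3*a_s_2 + 1/3*a_s_3 + 0*a_s_4 + 1/6*a_s_5 + 1/6*a_s_6
  a_s_4 = 0*a_s_1 + 1/4*a_s_2 + 1/6*a_s_3 + 1/12*a_s_4 + 1/12*a_s_5 + 5/12*a_s_6
  a_s_5 = 0*a_s_1 + 1/12*a_s_2 + 1/12*a_s_3 + 1/12*a_s_4 + 1/2*a_s_5 + 1/4*a_s_6

Substituting a_s_1 = 1 and a_s_6 = 0, rearrange to (I - Q) a = r where r[i] = P(i -> s_1):
  [3/4, 0, -1/12, -1/12] . (a_s_2, a_s_3, a_s_4, a_s_5) = 1/6
  [-1/3, 2/3, 0, -1/6] . (a_s_2, a_s_3, a_s_4, a_s_5) = 0
  [-1/4, -1/6, 11/12, -1/12] . (a_s_2, a_s_3, a_s_4, a_s_5) = 0
  [-1/12, -1/12, -1/12, 1/2] . (a_s_2, a_s_3, a_s_4, a_s_5) = 0

Solving yields:
  a_s_2 = 247/1020
  a_s_3 = 12/85
  a_s_4 = 101/1020
  a_s_5 = 41/510

Starting state is s_2, so the absorption probability is a_s_2 = 247/1020.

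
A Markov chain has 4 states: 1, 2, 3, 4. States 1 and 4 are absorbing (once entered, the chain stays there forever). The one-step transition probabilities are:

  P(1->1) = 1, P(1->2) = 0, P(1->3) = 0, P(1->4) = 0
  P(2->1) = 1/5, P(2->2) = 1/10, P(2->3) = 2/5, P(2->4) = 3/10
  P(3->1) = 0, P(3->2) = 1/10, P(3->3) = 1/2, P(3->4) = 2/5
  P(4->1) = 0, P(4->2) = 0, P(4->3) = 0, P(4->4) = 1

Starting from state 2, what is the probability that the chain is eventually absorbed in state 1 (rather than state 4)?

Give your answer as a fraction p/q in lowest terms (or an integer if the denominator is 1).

Answer: 10/41

Derivation:
Let a_i = P(absorbed in 1 | start in state i).
Boundary conditions: a_1 = 1, a_4 = 0.
For each transient state i, a_i = sum_j P(i->j) * a_j:
  a_2 = 1/5*a_1 + 1/10*a_2 + 2/5*a_3 + 3/10*a_4
  a_3 = 0*a_1 + 1/10*a_2 + 1/2*a_3 + 2/5*a_4

Substituting a_1 = 1 and a_4 = 0, rearrange to (I - Q) a = r where r[i] = P(i -> 1):
  [9/10, -2/5] . (a_2, a_3) = 1/5
  [-1/10, 1/2] . (a_2, a_3) = 0

Solving yields:
  a_2 = 10/41
  a_3 = 2/41

Starting state is 2, so the absorption probability is a_2 = 10/41.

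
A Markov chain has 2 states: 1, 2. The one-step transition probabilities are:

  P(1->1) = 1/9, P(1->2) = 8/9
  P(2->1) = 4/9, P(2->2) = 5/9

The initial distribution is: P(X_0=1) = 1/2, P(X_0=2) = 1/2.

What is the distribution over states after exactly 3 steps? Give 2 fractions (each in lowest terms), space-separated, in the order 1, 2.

Answer: 53/162 109/162

Derivation:
Propagating the distribution step by step (d_{t+1} = d_t * P):
d_0 = (1=1/2, 2=1/2)
  d_1[1] = 1/2*1/9 + 1/2*4/9 = 5/18
  d_1[2] = 1/2*8/9 + 1/2*5/9 = 13/18
d_1 = (1=5/18, 2=13/18)
  d_2[1] = 5/18*1/9 + 13/18*4/9 = 19/54
  d_2[2] = 5/18*8/9 + 13/18*5/9 = 35/54
d_2 = (1=19/54, 2=35/54)
  d_3[1] = 19/54*1/9 + 35/54*4/9 = 53/162
  d_3[2] = 19/54*8/9 + 35/54*5/9 = 109/162
d_3 = (1=53/162, 2=109/162)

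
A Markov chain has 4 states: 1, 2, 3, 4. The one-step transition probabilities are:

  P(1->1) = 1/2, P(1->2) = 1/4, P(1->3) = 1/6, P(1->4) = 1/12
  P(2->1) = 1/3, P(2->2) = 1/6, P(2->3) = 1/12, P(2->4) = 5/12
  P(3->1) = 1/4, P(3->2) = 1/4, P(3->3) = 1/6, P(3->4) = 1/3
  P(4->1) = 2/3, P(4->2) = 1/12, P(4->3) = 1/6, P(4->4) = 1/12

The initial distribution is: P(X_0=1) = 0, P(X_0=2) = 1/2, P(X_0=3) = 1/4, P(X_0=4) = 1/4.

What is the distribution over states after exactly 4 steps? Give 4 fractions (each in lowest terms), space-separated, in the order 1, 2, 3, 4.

Propagating the distribution step by step (d_{t+1} = d_t * P):
d_0 = (1=0, 2=1/2, 3=1/4, 4=1/4)
  d_1[1] = 0*1/2 + 1/2*1/3 + 1/4*1/4 + 1/4*2/3 = 19/48
  d_1[2] = 0*1/4 + 1/2*1/6 + 1/4*1/4 + 1/4*1/12 = 1/6
  d_1[3] = 0*1/6 + 1/2*1/12 + 1/4*1/6 + 1/4*1/6 = 1/8
  d_1[4] = 0*1/12 + 1/2*5/12 + 1/4*1/3 + 1/4*1/12 = 5/16
d_1 = (1=19/48, 2=1/6, 3=1/8, 4=5/16)
  d_2[1] = 19/48*1/2 + 1/6*1/3 + 1/8*1/4 + 5/16*2/3 = 71/144
  d_2[2] = 19/48*1/4 + 1/6*1/6 + 1/8*1/4 + 5/16*1/12 = 53/288
  d_2[3] = 19/48*1/6 + 1/6*1/12 + 1/8*1/6 + 5/16*1/6 = 11/72
  d_2[4] = 19/48*1/12 + 1/6*5/12 + 1/8*1/3 + 5/16*1/12 = 49/288
d_2 = (1=71/144, 2=53/288, 3=11/72, 4=49/288)
  d_3[1] = 71/144*1/2 + 53/288*1/3 + 11/72*1/4 + 49/288*2/3 = 397/864
  d_3[2] = 71/144*1/4 + 53/288*1/6 + 11/72*1/4 + 49/288*1/12 = 713/3456
  d_3[3] = 71/144*1/6 + 53/288*1/12 + 11/72*1/6 + 49/288*1/6 = 523/3456
  d_3[4] = 71/144*1/12 + 53/288*5/12 + 11/72*1/3 + 49/288*1/12 = 79/432
d_3 = (1=397/864, 2=713/3456, 3=523/3456, 4=79/432)
  d_4[1] = 397/864*1/2 + 713/3456*1/3 + 523/3456*1/4 + 79/432*2/3 = 6335/13824
  d_4[2] = 397/864*1/4 + 713/3456*1/6 + 523/3456*1/4 + 79/432*1/12 = 2797/13824
  d_4[3] = 397/864*1/6 + 713/3456*1/12 + 523/3456*1/6 + 79/432*1/6 = 6199/41472
  d_4[4] = 397/864*1/12 + 713/3456*5/12 + 523/3456*1/3 + 79/432*1/12 = 7877/41472
d_4 = (1=6335/13824, 2=2797/13824, 3=6199/41472, 4=7877/41472)

Answer: 6335/13824 2797/13824 6199/41472 7877/41472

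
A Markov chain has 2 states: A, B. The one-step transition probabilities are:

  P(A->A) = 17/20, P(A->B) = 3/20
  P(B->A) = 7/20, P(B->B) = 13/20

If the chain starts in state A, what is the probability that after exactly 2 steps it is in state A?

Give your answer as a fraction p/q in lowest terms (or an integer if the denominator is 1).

Answer: 31/40

Derivation:
Computing P^2 by repeated multiplication:
P^1 =
  A: [17/20, 3/20]
  B: [7/20, 13/20]
P^2 =
  A: [31/40, 9/40]
  B: [21/40, 19/40]

(P^2)[A -> A] = 31/40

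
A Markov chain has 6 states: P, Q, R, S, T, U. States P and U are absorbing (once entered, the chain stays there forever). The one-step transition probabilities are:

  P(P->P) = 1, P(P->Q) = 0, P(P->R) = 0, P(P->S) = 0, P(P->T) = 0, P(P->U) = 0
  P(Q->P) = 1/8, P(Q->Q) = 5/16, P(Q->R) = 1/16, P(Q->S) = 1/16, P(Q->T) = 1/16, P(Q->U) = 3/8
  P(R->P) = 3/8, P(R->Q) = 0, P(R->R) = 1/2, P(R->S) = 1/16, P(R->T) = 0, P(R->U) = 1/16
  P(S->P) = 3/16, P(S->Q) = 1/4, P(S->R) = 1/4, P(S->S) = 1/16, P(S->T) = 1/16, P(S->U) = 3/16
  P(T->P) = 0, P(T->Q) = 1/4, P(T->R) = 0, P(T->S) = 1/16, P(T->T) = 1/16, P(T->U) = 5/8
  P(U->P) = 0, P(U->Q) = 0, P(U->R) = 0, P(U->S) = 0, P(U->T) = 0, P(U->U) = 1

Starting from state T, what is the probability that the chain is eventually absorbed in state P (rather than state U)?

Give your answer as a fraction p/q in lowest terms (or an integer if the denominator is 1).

Let a_i = P(absorbed in P | start in state i).
Boundary conditions: a_P = 1, a_U = 0.
For each transient state i, a_i = sum_j P(i->j) * a_j:
  a_Q = 1/8*a_P + 5/16*a_Q + 1/16*a_R + 1/16*a_S + 1/16*a_T + 3/8*a_U
  a_R = 3/8*a_P + 0*a_Q + 1/2*a_R + 1/16*a_S + 0*a_T + 1/16*a_U
  a_S = 3/16*a_P + 1/4*a_Q + 1/4*a_R + 1/16*a_S + 1/16*a_T + 3/16*a_U
  a_T = 0*a_P + 1/4*a_Q + 0*a_R + 1/16*a_S + 1/16*a_T + 5/8*a_U

Substituting a_P = 1 and a_U = 0, rearrange to (I - Q) a = r where r[i] = P(i -> P):
  [11/16, -1/16, -1/16, -1/16] . (a_Q, a_R, a_S, a_T) = 1/8
  [0, 1/2, -1/16, 0] . (a_Q, a_R, a_S, a_T) = 3/8
  [-1/4, -1/4, 15/16, -1/16] . (a_Q, a_R, a_S, a_T) = 3/16
  [-1/4, 0, -1/16, 15/16] . (a_Q, a_R, a_S, a_T) = 0

Solving yields:
  a_Q = 5621/17980
  a_R = 14627/17980
  a_S = 2284/4495
  a_T = 17/145

Starting state is T, so the absorption probability is a_T = 17/145.

Answer: 17/145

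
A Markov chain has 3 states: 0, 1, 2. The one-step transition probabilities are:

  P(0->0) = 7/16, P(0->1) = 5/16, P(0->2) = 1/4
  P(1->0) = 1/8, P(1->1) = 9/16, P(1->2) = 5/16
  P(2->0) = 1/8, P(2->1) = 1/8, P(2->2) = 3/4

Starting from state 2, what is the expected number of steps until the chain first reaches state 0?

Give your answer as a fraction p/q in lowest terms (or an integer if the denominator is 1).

Answer: 8

Derivation:
Let h_i = expected steps to first reach 0 from state i.
Boundary: h_0 = 0.
First-step equations for the other states:
  h_1 = 1 + 1/8*h_0 + 9/16*h_1 + 5/16*h_2
  h_2 = 1 + 1/8*h_0 + 1/8*h_1 + 3/4*h_2

Substituting h_0 = 0 and rearranging gives the linear system (I - Q) h = 1:
  [7/16, -5/16] . (h_1, h_2) = 1
  [-1/8, 1/4] . (h_1, h_2) = 1

Solving yields:
  h_1 = 8
  h_2 = 8

Starting state is 2, so the expected hitting time is h_2 = 8.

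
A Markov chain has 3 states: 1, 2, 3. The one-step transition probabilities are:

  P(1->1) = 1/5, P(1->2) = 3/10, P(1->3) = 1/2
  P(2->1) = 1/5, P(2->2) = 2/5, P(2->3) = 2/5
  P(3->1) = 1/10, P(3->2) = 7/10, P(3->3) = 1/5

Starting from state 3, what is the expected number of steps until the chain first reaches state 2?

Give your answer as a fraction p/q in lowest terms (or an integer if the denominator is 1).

Answer: 90/59

Derivation:
Let h_i = expected steps to first reach 2 from state i.
Boundary: h_2 = 0.
First-step equations for the other states:
  h_1 = 1 + 1/5*h_1 + 3/10*h_2 + 1/2*h_3
  h_3 = 1 + 1/10*h_1 + 7/10*h_2 + 1/5*h_3

Substituting h_2 = 0 and rearranging gives the linear system (I - Q) h = 1:
  [4/5, -1/2] . (h_1, h_3) = 1
  [-1/10, 4/5] . (h_1, h_3) = 1

Solving yields:
  h_1 = 130/59
  h_3 = 90/59

Starting state is 3, so the expected hitting time is h_3 = 90/59.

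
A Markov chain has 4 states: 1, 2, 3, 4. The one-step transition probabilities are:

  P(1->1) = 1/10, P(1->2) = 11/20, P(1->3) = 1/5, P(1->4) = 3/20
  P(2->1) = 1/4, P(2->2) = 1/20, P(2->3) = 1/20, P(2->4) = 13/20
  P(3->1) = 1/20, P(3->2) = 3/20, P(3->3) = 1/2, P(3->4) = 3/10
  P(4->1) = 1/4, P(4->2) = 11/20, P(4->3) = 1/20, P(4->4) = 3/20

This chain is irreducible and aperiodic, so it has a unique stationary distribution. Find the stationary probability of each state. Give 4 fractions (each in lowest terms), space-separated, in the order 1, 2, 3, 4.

The stationary distribution satisfies pi = pi * P, i.e.:
  pi_1 = 1/10*pi_1 + 1/4*pi_2 + 1/20*pi_3 + 1/4*pi_4
  pi_2 = 11/20*pi_1 + 1/20*pi_2 + 3/20*pi_3 + 11/20*pi_4
  pi_3 = 1/5*pi_1 + 1/20*pi_2 + 1/2*pi_3 + 1/20*pi_4
  pi_4 = 3/20*pi_1 + 13/20*pi_2 + 3/10*pi_3 + 3/20*pi_4
with normalization: pi_1 + pi_2 + pi_3 + pi_4 = 1.

Using the first 3 balance equations plus normalization, the linear system A*pi = b is:
  [-9/10, 1/4, 1/20, 1/4] . pi = 0
  [11/20, -19/20, 3/20, 11/20] . pi = 0
  [1/5, 1/20, -1/2, 1/20] . pi = 0
  [1, 1, 1, 1] . pi = 1

Solving yields:
  pi_1 = 51/265
  pi_2 = 2611/7950
  pi_3 = 38/265
  pi_4 = 2669/7950

Verification (pi * P):
  51/265*1/10 + 2611/7950*1/4 + 38/265*1/20 + 2669/7950*1/4 = 51/265 = pi_1  (ok)
  51/265*11/20 + 2611/7950*1/20 + 38/265*3/20 + 2669/7950*11/20 = 2611/7950 = pi_2  (ok)
  51/265*1/5 + 2611/7950*1/20 + 38/265*1/2 + 2669/7950*1/20 = 38/265 = pi_3  (ok)
  51/265*3/20 + 2611/7950*13/20 + 38/265*3/10 + 2669/7950*3/20 = 2669/7950 = pi_4  (ok)

Answer: 51/265 2611/7950 38/265 2669/7950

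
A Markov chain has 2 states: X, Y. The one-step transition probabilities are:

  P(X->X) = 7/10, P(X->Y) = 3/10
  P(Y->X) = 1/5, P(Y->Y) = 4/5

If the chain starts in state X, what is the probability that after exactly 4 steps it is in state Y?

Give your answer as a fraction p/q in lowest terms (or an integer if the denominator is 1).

Computing P^4 by repeated multiplication:
P^1 =
  X: [7/10, 3/10]
  Y: [1/5, 4/5]
P^2 =
  X: [11/20, 9/20]
  Y: [3/10, 7/10]
P^3 =
  X: [19/40, 21/40]
  Y: [7/20, 13/20]
P^4 =
  X: [7/16, 9/16]
  Y: [3/8, 5/8]

(P^4)[X -> Y] = 9/16

Answer: 9/16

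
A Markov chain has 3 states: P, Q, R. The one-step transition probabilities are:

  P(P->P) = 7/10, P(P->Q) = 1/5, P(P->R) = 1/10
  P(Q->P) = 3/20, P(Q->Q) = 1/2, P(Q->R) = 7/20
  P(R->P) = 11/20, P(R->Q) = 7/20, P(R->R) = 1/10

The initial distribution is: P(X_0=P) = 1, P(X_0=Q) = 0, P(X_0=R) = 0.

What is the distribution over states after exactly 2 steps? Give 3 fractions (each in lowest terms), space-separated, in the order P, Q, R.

Propagating the distribution step by step (d_{t+1} = d_t * P):
d_0 = (P=1, Q=0, R=0)
  d_1[P] = 1*7/10 + 0*3/20 + 0*11/20 = 7/10
  d_1[Q] = 1*1/5 + 0*1/2 + 0*7/20 = 1/5
  d_1[R] = 1*1/10 + 0*7/20 + 0*1/10 = 1/10
d_1 = (P=7/10, Q=1/5, R=1/10)
  d_2[P] = 7/10*7/10 + 1/5*3/20 + 1/10*11/20 = 23/40
  d_2[Q] = 7/10*1/5 + 1/5*1/2 + 1/10*7/20 = 11/40
  d_2[R] = 7/10*1/10 + 1/5*7/20 + 1/10*1/10 = 3/20
d_2 = (P=23/40, Q=11/40, R=3/20)

Answer: 23/40 11/40 3/20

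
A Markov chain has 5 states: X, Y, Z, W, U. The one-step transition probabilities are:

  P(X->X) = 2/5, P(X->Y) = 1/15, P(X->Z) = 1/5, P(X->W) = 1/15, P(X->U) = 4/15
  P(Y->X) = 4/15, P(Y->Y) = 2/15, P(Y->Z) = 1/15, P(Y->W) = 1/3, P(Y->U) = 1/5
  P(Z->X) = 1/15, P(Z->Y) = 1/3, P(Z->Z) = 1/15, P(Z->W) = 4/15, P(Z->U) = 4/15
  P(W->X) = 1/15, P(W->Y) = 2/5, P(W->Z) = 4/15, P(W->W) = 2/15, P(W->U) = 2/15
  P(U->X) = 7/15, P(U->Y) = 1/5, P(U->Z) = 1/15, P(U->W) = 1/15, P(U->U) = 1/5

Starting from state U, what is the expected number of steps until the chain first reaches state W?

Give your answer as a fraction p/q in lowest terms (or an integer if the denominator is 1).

Let h_i = expected steps to first reach W from state i.
Boundary: h_W = 0.
First-step equations for the other states:
  h_X = 1 + 2/5*h_X + 1/15*h_Y + 1/5*h_Z + 1/15*h_W + 4/15*h_U
  h_Y = 1 + 4/15*h_X + 2/15*h_Y + 1/15*h_Z + 1/3*h_W + 1/5*h_U
  h_Z = 1 + 1/15*h_X + 1/3*h_Y + 1/15*h_Z + 4/15*h_W + 4/15*h_U
  h_U = 1 + 7/15*h_X + 1/5*h_Y + 1/15*h_Z + 1/15*h_W + 1/5*h_U

Substituting h_W = 0 and rearranging gives the linear system (I - Q) h = 1:
  [3/5, -1/15, -1/5, -4/15] . (h_X, h_Y, h_Z, h_U) = 1
  [-4/15, 13/15, -1/15, -1/5] . (h_X, h_Y, h_Z, h_U) = 1
  [-1/15, -1/3, 14/15, -4/15] . (h_X, h_Y, h_Z, h_U) = 1
  [-7/15, -1/5, -1/15, 4/5] . (h_X, h_Y, h_Z, h_U) = 1

Solving yields:
  h_X = 9905/1299
  h_Y = 2470/433
  h_Z = 7570/1299
  h_U = 3295/433

Starting state is U, so the expected hitting time is h_U = 3295/433.

Answer: 3295/433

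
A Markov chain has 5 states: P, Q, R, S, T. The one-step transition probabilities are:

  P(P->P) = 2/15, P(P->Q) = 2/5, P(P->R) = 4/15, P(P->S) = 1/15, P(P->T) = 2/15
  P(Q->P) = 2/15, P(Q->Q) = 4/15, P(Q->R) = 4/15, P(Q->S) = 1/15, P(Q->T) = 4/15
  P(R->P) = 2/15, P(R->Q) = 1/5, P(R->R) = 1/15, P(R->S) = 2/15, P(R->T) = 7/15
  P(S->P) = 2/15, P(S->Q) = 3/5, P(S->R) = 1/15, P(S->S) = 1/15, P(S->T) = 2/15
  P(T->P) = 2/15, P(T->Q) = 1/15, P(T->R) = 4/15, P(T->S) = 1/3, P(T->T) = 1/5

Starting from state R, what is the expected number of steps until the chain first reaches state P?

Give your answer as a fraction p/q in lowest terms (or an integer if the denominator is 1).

Let h_i = expected steps to first reach P from state i.
Boundary: h_P = 0.
First-step equations for the other states:
  h_Q = 1 + 2/15*h_P + 4/15*h_Q + 4/15*h_R + 1/15*h_S + 4/15*h_T
  h_R = 1 + 2/15*h_P + 1/5*h_Q + 1/15*h_R + 2/15*h_S + 7/15*h_T
  h_S = 1 + 2/15*h_P + 3/5*h_Q + 1/15*h_R + 1/15*h_S + 2/15*h_T
  h_T = 1 + 2/15*h_P + 1/15*h_Q + 4/15*h_R + 1/3*h_S + 1/5*h_T

Substituting h_P = 0 and rearranging gives the linear system (I - Q) h = 1:
  [11/15, -4/15, -1/15, -4/15] . (h_Q, h_R, h_S, h_T) = 1
  [-1/5, 14/15, -2/15, -7/15] . (h_Q, h_R, h_S, h_T) = 1
  [-3/5, -1/15, 14/15, -2/15] . (h_Q, h_R, h_S, h_T) = 1
  [-1/15, -4/15, -1/3, 4/5] . (h_Q, h_R, h_S, h_T) = 1

Solving yields:
  h_Q = 15/2
  h_R = 15/2
  h_S = 15/2
  h_T = 15/2

Starting state is R, so the expected hitting time is h_R = 15/2.

Answer: 15/2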